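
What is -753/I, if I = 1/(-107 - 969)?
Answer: 810228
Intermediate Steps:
I = -1/1076 (I = 1/(-1076) = -1/1076 ≈ -0.00092937)
-753/I = -753/(-1/1076) = -753*(-1076) = 810228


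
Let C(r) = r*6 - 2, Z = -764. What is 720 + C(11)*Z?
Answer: -48176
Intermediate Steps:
C(r) = -2 + 6*r (C(r) = 6*r - 2 = -2 + 6*r)
720 + C(11)*Z = 720 + (-2 + 6*11)*(-764) = 720 + (-2 + 66)*(-764) = 720 + 64*(-764) = 720 - 48896 = -48176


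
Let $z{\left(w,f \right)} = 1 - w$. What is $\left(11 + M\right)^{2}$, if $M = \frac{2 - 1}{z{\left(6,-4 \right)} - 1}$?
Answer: $\frac{4225}{36} \approx 117.36$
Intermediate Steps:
$M = - \frac{1}{6}$ ($M = \frac{2 - 1}{\left(1 - 6\right) - 1} = 1 \frac{1}{\left(1 - 6\right) - 1} = 1 \frac{1}{-5 - 1} = 1 \frac{1}{-6} = 1 \left(- \frac{1}{6}\right) = - \frac{1}{6} \approx -0.16667$)
$\left(11 + M\right)^{2} = \left(11 - \frac{1}{6}\right)^{2} = \left(\frac{65}{6}\right)^{2} = \frac{4225}{36}$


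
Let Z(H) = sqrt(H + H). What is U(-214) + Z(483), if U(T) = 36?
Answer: 36 + sqrt(966) ≈ 67.081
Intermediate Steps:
Z(H) = sqrt(2)*sqrt(H) (Z(H) = sqrt(2*H) = sqrt(2)*sqrt(H))
U(-214) + Z(483) = 36 + sqrt(2)*sqrt(483) = 36 + sqrt(966)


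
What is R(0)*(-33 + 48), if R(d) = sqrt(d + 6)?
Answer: 15*sqrt(6) ≈ 36.742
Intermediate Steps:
R(d) = sqrt(6 + d)
R(0)*(-33 + 48) = sqrt(6 + 0)*(-33 + 48) = sqrt(6)*15 = 15*sqrt(6)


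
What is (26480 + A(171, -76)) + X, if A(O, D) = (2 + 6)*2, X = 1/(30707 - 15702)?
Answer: 397572481/15005 ≈ 26496.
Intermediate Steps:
X = 1/15005 ≈ 6.6644e-5
A(O, D) = 16 (A(O, D) = 8*2 = 16)
(26480 + A(171, -76)) + X = (26480 + 16) + 1/15005 = 26496 + 1/15005 = 397572481/15005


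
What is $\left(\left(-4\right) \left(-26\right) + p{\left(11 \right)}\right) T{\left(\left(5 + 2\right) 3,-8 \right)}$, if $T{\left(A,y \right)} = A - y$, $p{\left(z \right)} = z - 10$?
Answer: $3045$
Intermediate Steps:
$p{\left(z \right)} = -10 + z$ ($p{\left(z \right)} = z - 10 = -10 + z$)
$\left(\left(-4\right) \left(-26\right) + p{\left(11 \right)}\right) T{\left(\left(5 + 2\right) 3,-8 \right)} = \left(\left(-4\right) \left(-26\right) + \left(-10 + 11\right)\right) \left(\left(5 + 2\right) 3 - -8\right) = \left(104 + 1\right) \left(7 \cdot 3 + 8\right) = 105 \left(21 + 8\right) = 105 \cdot 29 = 3045$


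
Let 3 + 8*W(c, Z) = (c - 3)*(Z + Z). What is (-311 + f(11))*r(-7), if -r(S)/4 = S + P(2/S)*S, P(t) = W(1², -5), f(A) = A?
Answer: -26250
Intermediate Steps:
W(c, Z) = -3/8 + Z*(-3 + c)/4 (W(c, Z) = -3/8 + ((c - 3)*(Z + Z))/8 = -3/8 + ((-3 + c)*(2*Z))/8 = -3/8 + (2*Z*(-3 + c))/8 = -3/8 + Z*(-3 + c)/4)
P(t) = 17/8 (P(t) = -3/8 - ¾*(-5) + (¼)*(-5)*1² = -3/8 + 15/4 + (¼)*(-5)*1 = -3/8 + 15/4 - 5/4 = 17/8)
r(S) = -25*S/2 (r(S) = -4*(S + 17*S/8) = -25*S/2)
(-311 + f(11))*r(-7) = (-311 + 11)*(-25/2*(-7)) = -300*175/2 = -26250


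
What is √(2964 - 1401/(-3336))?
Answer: √916408930/556 ≈ 54.446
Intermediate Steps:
√(2964 - 1401/(-3336)) = √(2964 - 1401*(-1/3336)) = √(2964 + 467/1112) = √(3296435/1112) = √916408930/556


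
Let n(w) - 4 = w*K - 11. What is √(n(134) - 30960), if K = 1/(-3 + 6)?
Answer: I*√278301/3 ≈ 175.85*I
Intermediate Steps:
K = ⅓ (K = 1/3 = ⅓ ≈ 0.33333)
n(w) = -7 + w/3 (n(w) = 4 + (w*(⅓) - 11) = 4 + (w/3 - 11) = 4 + (-11 + w/3) = -7 + w/3)
√(n(134) - 30960) = √((-7 + (⅓)*134) - 30960) = √((-7 + 134/3) - 30960) = √(113/3 - 30960) = √(-92767/3) = I*√278301/3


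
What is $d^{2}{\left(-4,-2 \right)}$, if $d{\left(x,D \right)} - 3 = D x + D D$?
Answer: $225$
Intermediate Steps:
$d{\left(x,D \right)} = 3 + D^{2} + D x$ ($d{\left(x,D \right)} = 3 + \left(D x + D D\right) = 3 + \left(D x + D^{2}\right) = 3 + \left(D^{2} + D x\right) = 3 + D^{2} + D x$)
$d^{2}{\left(-4,-2 \right)} = \left(3 + \left(-2\right)^{2} - -8\right)^{2} = \left(3 + 4 + 8\right)^{2} = 15^{2} = 225$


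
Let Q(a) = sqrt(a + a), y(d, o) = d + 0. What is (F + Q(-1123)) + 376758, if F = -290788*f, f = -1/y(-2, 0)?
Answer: 231364 + I*sqrt(2246) ≈ 2.3136e+5 + 47.392*I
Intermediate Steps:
y(d, o) = d
f = 1/2 (f = -1/(-2) = -1*(-1/2) = 1/2 ≈ 0.50000)
F = -145394 (F = -290788*1/2 = -145394)
Q(a) = sqrt(2)*sqrt(a) (Q(a) = sqrt(2*a) = sqrt(2)*sqrt(a))
(F + Q(-1123)) + 376758 = (-145394 + sqrt(2)*sqrt(-1123)) + 376758 = (-145394 + sqrt(2)*(I*sqrt(1123))) + 376758 = (-145394 + I*sqrt(2246)) + 376758 = 231364 + I*sqrt(2246)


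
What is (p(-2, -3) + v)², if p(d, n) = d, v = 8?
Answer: 36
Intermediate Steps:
(p(-2, -3) + v)² = (-2 + 8)² = 6² = 36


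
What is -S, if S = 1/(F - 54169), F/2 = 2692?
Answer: 1/48785 ≈ 2.0498e-5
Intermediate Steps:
F = 5384 (F = 2*2692 = 5384)
S = -1/48785 (S = 1/(5384 - 54169) = 1/(-48785) = -1/48785 ≈ -2.0498e-5)
-S = -1*(-1/48785) = 1/48785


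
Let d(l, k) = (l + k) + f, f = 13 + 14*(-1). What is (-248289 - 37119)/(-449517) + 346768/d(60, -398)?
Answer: -51927119248/50795421 ≈ -1022.3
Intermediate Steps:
f = -1 (f = 13 - 14 = -1)
d(l, k) = -1 + k + l (d(l, k) = (l + k) - 1 = (k + l) - 1 = -1 + k + l)
(-248289 - 37119)/(-449517) + 346768/d(60, -398) = (-248289 - 37119)/(-449517) + 346768/(-1 - 398 + 60) = -285408*(-1/449517) + 346768/(-339) = 95136/149839 + 346768*(-1/339) = 95136/149839 - 346768/339 = -51927119248/50795421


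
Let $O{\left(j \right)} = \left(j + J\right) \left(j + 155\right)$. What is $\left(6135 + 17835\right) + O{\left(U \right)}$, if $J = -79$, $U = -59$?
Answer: $10722$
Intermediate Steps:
$O{\left(j \right)} = \left(-79 + j\right) \left(155 + j\right)$ ($O{\left(j \right)} = \left(j - 79\right) \left(j + 155\right) = \left(-79 + j\right) \left(155 + j\right)$)
$\left(6135 + 17835\right) + O{\left(U \right)} = \left(6135 + 17835\right) + \left(-12245 + \left(-59\right)^{2} + 76 \left(-59\right)\right) = 23970 - 13248 = 10722$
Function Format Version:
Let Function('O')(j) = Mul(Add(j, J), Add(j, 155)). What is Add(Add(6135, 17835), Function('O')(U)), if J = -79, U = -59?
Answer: 10722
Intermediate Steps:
Function('O')(j) = Mul(Add(-79, j), Add(155, j)) (Function('O')(j) = Mul(Add(j, -79), Add(j, 155)) = Mul(Add(-79, j), Add(155, j)))
Add(Add(6135, 17835), Function('O')(U)) = Add(Add(6135, 17835), Add(-12245, Pow(-59, 2), Mul(76, -59))) = Add(23970, Add(-12245, 3481, -4484)) = Add(23970, -13248) = 10722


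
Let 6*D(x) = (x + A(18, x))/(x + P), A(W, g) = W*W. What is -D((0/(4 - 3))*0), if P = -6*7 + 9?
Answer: 18/11 ≈ 1.6364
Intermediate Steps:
A(W, g) = W²
P = -33 (P = -42 + 9 = -33)
D(x) = (324 + x)/(6*(-33 + x)) (D(x) = ((x + 18²)/(x - 33))/6 = ((x + 324)/(-33 + x))/6 = ((324 + x)/(-33 + x))/6 = (324 + x)/(6*(-33 + x)))
-D((0/(4 - 3))*0) = -(324 + (0/(4 - 3))*0)/(6*(-33 + (0/(4 - 3))*0)) = -(324 + (0/1)*0)/(6*(-33 + (0/1)*0)) = -(324 + (0*1)*0)/(6*(-33 + (0*1)*0)) = -(324 + 0*0)/(6*(-33 + 0*0)) = -(324 + 0)/(6*(-33 + 0)) = -324/(6*(-33)) = -(-1)*324/(6*33) = -1*(-18/11) = 18/11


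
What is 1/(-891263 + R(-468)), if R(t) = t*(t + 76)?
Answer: -1/707807 ≈ -1.4128e-6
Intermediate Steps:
R(t) = t*(76 + t)
1/(-891263 + R(-468)) = 1/(-891263 - 468*(76 - 468)) = 1/(-891263 - 468*(-392)) = 1/(-891263 + 183456) = 1/(-707807) = -1/707807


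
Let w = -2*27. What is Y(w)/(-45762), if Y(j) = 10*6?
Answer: -10/7627 ≈ -0.0013111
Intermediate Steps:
w = -54
Y(j) = 60
Y(w)/(-45762) = 60/(-45762) = 60*(-1/45762) = -10/7627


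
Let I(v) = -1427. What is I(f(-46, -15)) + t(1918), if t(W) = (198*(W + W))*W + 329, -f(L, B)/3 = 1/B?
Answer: 1456773606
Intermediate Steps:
f(L, B) = -3/B
t(W) = 329 + 396*W**2 (t(W) = (198*(2*W))*W + 329 = (396*W)*W + 329 = 396*W**2 + 329 = 329 + 396*W**2)
I(f(-46, -15)) + t(1918) = -1427 + (329 + 396*1918**2) = -1427 + (329 + 396*3678724) = -1427 + (329 + 1456774704) = -1427 + 1456775033 = 1456773606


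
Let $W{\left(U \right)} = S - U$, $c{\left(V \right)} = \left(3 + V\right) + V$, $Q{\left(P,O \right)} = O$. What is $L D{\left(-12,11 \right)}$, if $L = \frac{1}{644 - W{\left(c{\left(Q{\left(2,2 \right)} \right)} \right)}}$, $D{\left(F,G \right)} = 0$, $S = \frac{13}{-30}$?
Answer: $0$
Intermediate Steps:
$S = - \frac{13}{30}$ ($S = 13 \left(- \frac{1}{30}\right) = - \frac{13}{30} \approx -0.43333$)
$c{\left(V \right)} = 3 + 2 V$
$W{\left(U \right)} = - \frac{13}{30} - U$
$L = \frac{30}{19543}$ ($L = \frac{1}{644 - \left(- \frac{13}{30} - \left(3 + 2 \cdot 2\right)\right)} = \frac{1}{644 - \left(- \frac{13}{30} - \left(3 + 4\right)\right)} = \frac{1}{644 - \left(- \frac{13}{30} - 7\right)} = \frac{1}{644 - - \frac{223}{30}} = \frac{1}{644 + \frac{223}{30}} = \frac{1}{\frac{19543}{30}} = \frac{30}{19543} \approx 0.0015351$)
$L D{\left(-12,11 \right)} = \frac{30}{19543} \cdot 0 = 0$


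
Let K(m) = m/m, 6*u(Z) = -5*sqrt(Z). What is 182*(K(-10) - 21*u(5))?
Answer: 182 + 3185*sqrt(5) ≈ 7303.9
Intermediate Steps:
u(Z) = -5*sqrt(Z)/6 (u(Z) = (-5*sqrt(Z))/6 = -5*sqrt(Z)/6)
K(m) = 1
182*(K(-10) - 21*u(5)) = 182*(1 - (-35)*sqrt(5)/2) = 182*(1 + 35*sqrt(5)/2) = 182 + 3185*sqrt(5)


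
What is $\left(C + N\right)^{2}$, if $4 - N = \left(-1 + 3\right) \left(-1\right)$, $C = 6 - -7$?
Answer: $361$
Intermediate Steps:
$C = 13$ ($C = 6 + 7 = 13$)
$N = 6$ ($N = 4 - \left(-1 + 3\right) \left(-1\right) = 4 - 2 \left(-1\right) = 4 - -2 = 4 + 2 = 6$)
$\left(C + N\right)^{2} = \left(13 + 6\right)^{2} = 19^{2} = 361$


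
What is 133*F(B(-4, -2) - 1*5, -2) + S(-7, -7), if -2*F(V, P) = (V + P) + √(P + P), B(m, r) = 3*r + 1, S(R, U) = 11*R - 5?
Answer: 716 - 133*I ≈ 716.0 - 133.0*I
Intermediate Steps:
S(R, U) = -5 + 11*R
B(m, r) = 1 + 3*r
F(V, P) = -P/2 - V/2 - √2*√P/2 (F(V, P) = -((V + P) + √(P + P))/2 = -((P + V) + √(2*P))/2 = -((P + V) + √2*√P)/2 = -(P + V + √2*√P)/2 = -P/2 - V/2 - √2*√P/2)
133*F(B(-4, -2) - 1*5, -2) + S(-7, -7) = 133*(-½*(-2) - ((1 + 3*(-2)) - 1*5)/2 - √2*√(-2)/2) + (-5 + 11*(-7)) = 133*(1 - ((1 - 6) - 5)/2 - √2*I*√2/2) + (-5 - 77) = 133*(1 - (-5 - 5)/2 - I) - 82 = 133*(1 - ½*(-10) - I) - 82 = 133*(1 + 5 - I) - 82 = 133*(6 - I) - 82 = (798 - 133*I) - 82 = 716 - 133*I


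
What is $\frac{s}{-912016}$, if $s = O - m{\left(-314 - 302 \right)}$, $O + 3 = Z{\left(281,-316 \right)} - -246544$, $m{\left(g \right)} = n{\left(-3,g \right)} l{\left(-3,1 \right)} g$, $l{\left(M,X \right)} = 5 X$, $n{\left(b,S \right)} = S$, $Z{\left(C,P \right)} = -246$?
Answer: $\frac{235855}{130288} \approx 1.8103$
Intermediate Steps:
$m{\left(g \right)} = 5 g^{2}$ ($m{\left(g \right)} = g 5 \cdot 1 g = g 5 g = 5 g g = 5 g^{2}$)
$O = 246295$ ($O = -3 - -246298 = -3 + \left(-246 + 246544\right) = -3 + 246298 = 246295$)
$s = -1650985$ ($s = 246295 - 5 \left(-314 - 302\right)^{2} = 246295 - 5 \left(-616\right)^{2} = 246295 - 5 \cdot 379456 = 246295 - 1897280 = -1650985$)
$\frac{s}{-912016} = - \frac{1650985}{-912016} = \left(-1650985\right) \left(- \frac{1}{912016}\right) = \frac{235855}{130288}$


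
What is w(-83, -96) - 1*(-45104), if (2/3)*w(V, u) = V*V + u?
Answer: 110587/2 ≈ 55294.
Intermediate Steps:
w(V, u) = 3*u/2 + 3*V**2/2 (w(V, u) = 3*(V*V + u)/2 = 3*(V**2 + u)/2 = 3*(u + V**2)/2 = 3*u/2 + 3*V**2/2)
w(-83, -96) - 1*(-45104) = ((3/2)*(-96) + (3/2)*(-83)**2) - 1*(-45104) = (-144 + (3/2)*6889) + 45104 = (-144 + 20667/2) + 45104 = 20379/2 + 45104 = 110587/2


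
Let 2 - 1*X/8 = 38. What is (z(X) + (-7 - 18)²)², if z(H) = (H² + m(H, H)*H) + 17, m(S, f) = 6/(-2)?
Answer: 7131802500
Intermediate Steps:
m(S, f) = -3 (m(S, f) = 6*(-½) = -3)
X = -288 (X = 16 - 8*38 = 16 - 304 = -288)
z(H) = 17 + H² - 3*H (z(H) = (H² - 3*H) + 17 = 17 + H² - 3*H)
(z(X) + (-7 - 18)²)² = ((17 + (-288)² - 3*(-288)) + (-7 - 18)²)² = ((17 + 82944 + 864) + (-25)²)² = (83825 + 625)² = 84450² = 7131802500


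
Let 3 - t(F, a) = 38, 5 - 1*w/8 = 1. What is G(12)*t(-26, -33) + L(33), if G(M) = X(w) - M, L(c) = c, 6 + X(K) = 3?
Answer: 558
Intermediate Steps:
w = 32 (w = 40 - 8*1 = 40 - 8 = 32)
X(K) = -3 (X(K) = -6 + 3 = -3)
t(F, a) = -35 (t(F, a) = 3 - 1*38 = 3 - 38 = -35)
G(M) = -3 - M
G(12)*t(-26, -33) + L(33) = (-3 - 1*12)*(-35) + 33 = (-3 - 12)*(-35) + 33 = -15*(-35) + 33 = 525 + 33 = 558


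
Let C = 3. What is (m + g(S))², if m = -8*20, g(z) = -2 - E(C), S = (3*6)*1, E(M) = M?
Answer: 27225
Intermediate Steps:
S = 18 (S = 18*1 = 18)
g(z) = -5 (g(z) = -2 - 1*3 = -2 - 3 = -5)
m = -160
(m + g(S))² = (-160 - 5)² = (-165)² = 27225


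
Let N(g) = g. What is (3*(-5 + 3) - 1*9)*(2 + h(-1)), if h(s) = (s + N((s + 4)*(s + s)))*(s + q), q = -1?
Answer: -240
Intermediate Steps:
h(s) = (-1 + s)*(s + 2*s*(4 + s)) (h(s) = (s + (s + 4)*(s + s))*(s - 1) = (s + (4 + s)*(2*s))*(-1 + s) = (s + 2*s*(4 + s))*(-1 + s) = (-1 + s)*(s + 2*s*(4 + s)))
(3*(-5 + 3) - 1*9)*(2 + h(-1)) = (3*(-5 + 3) - 1*9)*(2 - (-9 - 1*(-1) + 2*(-1)*(4 - 1))) = (3*(-2) - 9)*(2 - (-9 + 1 + 2*(-1)*3)) = (-6 - 9)*(2 - (-9 + 1 - 6)) = -15*(2 - 1*(-14)) = -15*(2 + 14) = -15*16 = -240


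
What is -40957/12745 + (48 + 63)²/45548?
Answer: -1708478291/580509260 ≈ -2.9431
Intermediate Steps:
-40957/12745 + (48 + 63)²/45548 = -40957*1/12745 + 111²*(1/45548) = -40957/12745 + 12321*(1/45548) = -40957/12745 + 12321/45548 = -1708478291/580509260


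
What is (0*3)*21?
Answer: 0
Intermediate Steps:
(0*3)*21 = 0*21 = 0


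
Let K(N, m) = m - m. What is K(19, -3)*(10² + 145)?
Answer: 0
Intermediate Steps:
K(N, m) = 0
K(19, -3)*(10² + 145) = 0*(10² + 145) = 0*(100 + 145) = 0*245 = 0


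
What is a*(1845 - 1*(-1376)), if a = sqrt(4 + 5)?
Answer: 9663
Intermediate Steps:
a = 3 (a = sqrt(9) = 3)
a*(1845 - 1*(-1376)) = 3*(1845 - 1*(-1376)) = 3*(1845 + 1376) = 3*3221 = 9663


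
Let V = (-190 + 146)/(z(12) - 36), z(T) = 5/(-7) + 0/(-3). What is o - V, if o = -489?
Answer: -125981/257 ≈ -490.20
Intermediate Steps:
z(T) = -5/7 (z(T) = 5*(-1/7) + 0*(-1/3) = -5/7 + 0 = -5/7)
V = 308/257 (V = (-190 + 146)/(-5/7 - 36) = -44/(-257/7) = -44*(-7/257) = 308/257 ≈ 1.1984)
o - V = -489 - 1*308/257 = -489 - 308/257 = -125981/257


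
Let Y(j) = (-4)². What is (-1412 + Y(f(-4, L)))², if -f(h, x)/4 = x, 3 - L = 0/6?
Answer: 1948816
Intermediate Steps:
L = 3 (L = 3 - 0/6 = 3 - 1*0 = 3 + 0 = 3)
f(h, x) = -4*x
Y(j) = 16
(-1412 + Y(f(-4, L)))² = (-1412 + 16)² = (-1396)² = 1948816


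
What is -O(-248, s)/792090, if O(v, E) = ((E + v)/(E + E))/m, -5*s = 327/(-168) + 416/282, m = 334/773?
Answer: 7565597587/1968841082520 ≈ 0.0038427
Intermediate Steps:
m = 334/773 (m = 334*(1/773) = 334/773 ≈ 0.43208)
s = 3721/39480 (s = -(327/(-168) + 416/282)/5 = -(327*(-1/168) + 416*(1/282))/5 = -(-109/56 + 208/141)/5 = -1/5*(-3721/7896) = 3721/39480 ≈ 0.094250)
O(v, E) = 773*(E + v)/(668*E) (O(v, E) = ((E + v)/(E + E))/(334/773) = ((E + v)/((2*E)))*(773/334) = ((E + v)*(1/(2*E)))*(773/334) = ((E + v)/(2*E))*(773/334) = 773*(E + v)/(668*E))
-O(-248, s)/792090 = -773*(3721/39480 - 248)/(668*(3721/39480))/792090 = -(773/668)*(39480/3721)*(-9787319/39480)/792090 = -(-7565597587)/(2485628*792090) = -1*(-7565597587/1968841082520) = 7565597587/1968841082520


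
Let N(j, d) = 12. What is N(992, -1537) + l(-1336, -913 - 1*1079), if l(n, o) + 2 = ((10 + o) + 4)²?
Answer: 3912494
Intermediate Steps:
l(n, o) = -2 + (14 + o)² (l(n, o) = -2 + ((10 + o) + 4)² = -2 + (14 + o)²)
N(992, -1537) + l(-1336, -913 - 1*1079) = 12 + (-2 + (14 + (-913 - 1*1079))²) = 12 + (-2 + (14 + (-913 - 1079))²) = 12 + (-2 + (14 - 1992)²) = 12 + (-2 + (-1978)²) = 12 + (-2 + 3912484) = 12 + 3912482 = 3912494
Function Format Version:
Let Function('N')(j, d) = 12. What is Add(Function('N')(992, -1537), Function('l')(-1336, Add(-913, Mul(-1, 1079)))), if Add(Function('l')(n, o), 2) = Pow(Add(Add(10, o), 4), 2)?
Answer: 3912494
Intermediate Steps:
Function('l')(n, o) = Add(-2, Pow(Add(14, o), 2)) (Function('l')(n, o) = Add(-2, Pow(Add(Add(10, o), 4), 2)) = Add(-2, Pow(Add(14, o), 2)))
Add(Function('N')(992, -1537), Function('l')(-1336, Add(-913, Mul(-1, 1079)))) = Add(12, Add(-2, Pow(Add(14, Add(-913, Mul(-1, 1079))), 2))) = Add(12, Add(-2, Pow(Add(14, Add(-913, -1079)), 2))) = Add(12, Add(-2, Pow(Add(14, -1992), 2))) = Add(12, Add(-2, Pow(-1978, 2))) = Add(12, Add(-2, 3912484)) = Add(12, 3912482) = 3912494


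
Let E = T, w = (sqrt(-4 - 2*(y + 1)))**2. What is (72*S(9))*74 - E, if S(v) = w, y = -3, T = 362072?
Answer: -362072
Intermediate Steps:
w = 0 (w = (sqrt(-4 - 2*(-3 + 1)))**2 = (sqrt(-4 - 2*(-2)))**2 = (sqrt(-4 + 4))**2 = (sqrt(0))**2 = 0**2 = 0)
E = 362072
S(v) = 0
(72*S(9))*74 - E = (72*0)*74 - 1*362072 = 0*74 - 362072 = 0 - 362072 = -362072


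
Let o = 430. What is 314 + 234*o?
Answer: 100934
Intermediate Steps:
314 + 234*o = 314 + 234*430 = 314 + 100620 = 100934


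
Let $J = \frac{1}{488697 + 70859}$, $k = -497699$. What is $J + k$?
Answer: $- \frac{278490461643}{559556} \approx -4.977 \cdot 10^{5}$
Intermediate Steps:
$J = \frac{1}{559556} \approx 1.7871 \cdot 10^{-6}$
$J + k = \frac{1}{559556} - 497699 = - \frac{278490461643}{559556}$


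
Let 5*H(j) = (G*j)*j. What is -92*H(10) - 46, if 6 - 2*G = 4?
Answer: -1886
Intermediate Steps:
G = 1 (G = 3 - 1/2*4 = 3 - 2 = 1)
H(j) = j**2/5 (H(j) = ((1*j)*j)/5 = (j*j)/5 = j**2/5)
-92*H(10) - 46 = -92*10**2/5 - 46 = -92*100/5 - 46 = -92*20 - 46 = -1840 - 46 = -1886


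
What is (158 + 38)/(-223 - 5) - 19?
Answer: -1132/57 ≈ -19.860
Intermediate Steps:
(158 + 38)/(-223 - 5) - 19 = 196/(-228) - 19 = 196*(-1/228) - 19 = -49/57 - 19 = -1132/57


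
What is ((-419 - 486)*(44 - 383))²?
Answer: 94123172025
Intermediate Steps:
((-419 - 486)*(44 - 383))² = (-905*(-339))² = 306795² = 94123172025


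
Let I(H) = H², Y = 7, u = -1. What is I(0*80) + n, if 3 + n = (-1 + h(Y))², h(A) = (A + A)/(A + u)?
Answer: -11/9 ≈ -1.2222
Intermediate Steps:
h(A) = 2*A/(-1 + A) (h(A) = (A + A)/(A - 1) = (2*A)/(-1 + A) = 2*A/(-1 + A))
n = -11/9 (n = -3 + (-1 + 2*7/(-1 + 7))² = -3 + (-1 + 2*7/6)² = -3 + (-1 + 2*7*(⅙))² = -3 + (-1 + 7/3)² = -3 + (4/3)² = -3 + 16/9 = -11/9 ≈ -1.2222)
I(0*80) + n = (0*80)² - 11/9 = 0² - 11/9 = 0 - 11/9 = -11/9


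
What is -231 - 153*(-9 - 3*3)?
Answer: 2523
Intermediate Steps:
-231 - 153*(-9 - 3*3) = -231 - 153*(-9 - 9) = -231 - 153*(-18) = -231 + 2754 = 2523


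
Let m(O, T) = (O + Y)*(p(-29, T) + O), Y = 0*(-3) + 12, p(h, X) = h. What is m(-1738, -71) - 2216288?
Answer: 833554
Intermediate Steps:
Y = 12 (Y = 0 + 12 = 12)
m(O, T) = (-29 + O)*(12 + O) (m(O, T) = (O + 12)*(-29 + O) = (12 + O)*(-29 + O) = (-29 + O)*(12 + O))
m(-1738, -71) - 2216288 = (-348 + (-1738)² - 17*(-1738)) - 2216288 = (-348 + 3020644 + 29546) - 2216288 = 3049842 - 2216288 = 833554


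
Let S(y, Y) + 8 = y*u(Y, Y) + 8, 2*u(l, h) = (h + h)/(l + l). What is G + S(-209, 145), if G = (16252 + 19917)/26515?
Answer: -5469297/53030 ≈ -103.14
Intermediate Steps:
u(l, h) = h/(2*l) (u(l, h) = ((h + h)/(l + l))/2 = ((2*h)/((2*l)))/2 = ((2*h)*(1/(2*l)))/2 = (h/l)/2 = h/(2*l))
S(y, Y) = y/2 (S(y, Y) = -8 + (y*(Y/(2*Y)) + 8) = -8 + (y*(½) + 8) = -8 + (y/2 + 8) = -8 + (8 + y/2) = y/2)
G = 36169/26515 (G = 36169*(1/26515) = 36169/26515 ≈ 1.3641)
G + S(-209, 145) = 36169/26515 + (½)*(-209) = 36169/26515 - 209/2 = -5469297/53030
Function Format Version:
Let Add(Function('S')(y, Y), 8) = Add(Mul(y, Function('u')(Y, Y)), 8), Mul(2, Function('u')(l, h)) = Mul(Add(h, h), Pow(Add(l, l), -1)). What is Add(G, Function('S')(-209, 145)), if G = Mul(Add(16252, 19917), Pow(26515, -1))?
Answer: Rational(-5469297, 53030) ≈ -103.14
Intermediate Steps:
Function('u')(l, h) = Mul(Rational(1, 2), h, Pow(l, -1)) (Function('u')(l, h) = Mul(Rational(1, 2), Mul(Add(h, h), Pow(Add(l, l), -1))) = Mul(Rational(1, 2), Mul(Mul(2, h), Pow(Mul(2, l), -1))) = Mul(Rational(1, 2), Mul(Mul(2, h), Mul(Rational(1, 2), Pow(l, -1)))) = Mul(Rational(1, 2), Mul(h, Pow(l, -1))) = Mul(Rational(1, 2), h, Pow(l, -1)))
Function('S')(y, Y) = Mul(Rational(1, 2), y) (Function('S')(y, Y) = Add(-8, Add(Mul(y, Mul(Rational(1, 2), Y, Pow(Y, -1))), 8)) = Add(-8, Add(Mul(y, Rational(1, 2)), 8)) = Add(-8, Add(Mul(Rational(1, 2), y), 8)) = Add(-8, Add(8, Mul(Rational(1, 2), y))) = Mul(Rational(1, 2), y))
G = Rational(36169, 26515) (G = Mul(36169, Rational(1, 26515)) = Rational(36169, 26515) ≈ 1.3641)
Add(G, Function('S')(-209, 145)) = Add(Rational(36169, 26515), Mul(Rational(1, 2), -209)) = Add(Rational(36169, 26515), Rational(-209, 2)) = Rational(-5469297, 53030)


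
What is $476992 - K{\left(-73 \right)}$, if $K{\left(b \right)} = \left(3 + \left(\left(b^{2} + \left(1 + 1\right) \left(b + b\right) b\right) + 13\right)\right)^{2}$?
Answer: $-710331929$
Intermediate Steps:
$K{\left(b \right)} = \left(16 + 5 b^{2}\right)^{2}$ ($K{\left(b \right)} = \left(3 + \left(\left(b^{2} + 2 \cdot 2 b b\right) + 13\right)\right)^{2} = \left(3 + \left(\left(b^{2} + 4 b b\right) + 13\right)\right)^{2} = \left(3 + \left(\left(b^{2} + 4 b^{2}\right) + 13\right)\right)^{2} = \left(3 + \left(5 b^{2} + 13\right)\right)^{2} = \left(3 + \left(13 + 5 b^{2}\right)\right)^{2} = \left(16 + 5 b^{2}\right)^{2}$)
$476992 - K{\left(-73 \right)} = 476992 - \left(16 + 5 \left(-73\right)^{2}\right)^{2} = 476992 - \left(16 + 5 \cdot 5329\right)^{2} = 476992 - \left(16 + 26645\right)^{2} = 476992 - 26661^{2} = 476992 - 710808921 = -710331929$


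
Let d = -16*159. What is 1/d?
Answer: -1/2544 ≈ -0.00039308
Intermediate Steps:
d = -2544
1/d = 1/(-2544) = -1/2544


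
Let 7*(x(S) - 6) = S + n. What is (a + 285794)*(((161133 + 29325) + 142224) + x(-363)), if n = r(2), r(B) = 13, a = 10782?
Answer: 98652447488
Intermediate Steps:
n = 13
x(S) = 55/7 + S/7 (x(S) = 6 + (S + 13)/7 = 6 + (13 + S)/7 = 6 + (13/7 + S/7) = 55/7 + S/7)
(a + 285794)*(((161133 + 29325) + 142224) + x(-363)) = (10782 + 285794)*(((161133 + 29325) + 142224) + (55/7 + (⅐)*(-363))) = 296576*((190458 + 142224) + (55/7 - 363/7)) = 296576*(332682 - 44) = 296576*332638 = 98652447488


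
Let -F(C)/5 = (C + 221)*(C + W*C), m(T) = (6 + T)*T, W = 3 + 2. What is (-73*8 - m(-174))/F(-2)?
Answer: -7454/3285 ≈ -2.2691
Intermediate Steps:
W = 5
m(T) = T*(6 + T)
F(C) = -30*C*(221 + C) (F(C) = -5*(C + 221)*(C + 5*C) = -5*(221 + C)*6*C = -30*C*(221 + C))
(-73*8 - m(-174))/F(-2) = (-73*8 - (-174)*(6 - 174))/((-30*(-2)*(221 - 2))) = (-584 - (-174)*(-168))/((-30*(-2)*219)) = (-584 - 1*29232)/13140 = (-584 - 29232)*(1/13140) = -29816*1/13140 = -7454/3285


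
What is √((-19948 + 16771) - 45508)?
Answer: I*√48685 ≈ 220.65*I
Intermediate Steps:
√((-19948 + 16771) - 45508) = √(-3177 - 45508) = √(-48685) = I*√48685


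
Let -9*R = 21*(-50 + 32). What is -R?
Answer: -42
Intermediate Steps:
R = 42 (R = -7*(-50 + 32)/3 = -7*(-18)/3 = -⅑*(-378) = 42)
-R = -1*42 = -42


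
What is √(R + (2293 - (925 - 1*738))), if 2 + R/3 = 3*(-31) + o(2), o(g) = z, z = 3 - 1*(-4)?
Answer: √1842 ≈ 42.919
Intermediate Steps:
z = 7 (z = 3 + 4 = 7)
o(g) = 7
R = -264 (R = -6 + 3*(3*(-31) + 7) = -6 + 3*(-93 + 7) = -6 + 3*(-86) = -6 - 258 = -264)
√(R + (2293 - (925 - 1*738))) = √(-264 + (2293 - (925 - 1*738))) = √(-264 + (2293 - (925 - 738))) = √(-264 + (2293 - 1*187)) = √(-264 + (2293 - 187)) = √(-264 + 2106) = √1842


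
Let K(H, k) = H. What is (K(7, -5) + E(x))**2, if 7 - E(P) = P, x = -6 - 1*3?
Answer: 529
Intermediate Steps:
x = -9 (x = -6 - 3 = -9)
E(P) = 7 - P
(K(7, -5) + E(x))**2 = (7 + (7 - 1*(-9)))**2 = (7 + (7 + 9))**2 = (7 + 16)**2 = 23**2 = 529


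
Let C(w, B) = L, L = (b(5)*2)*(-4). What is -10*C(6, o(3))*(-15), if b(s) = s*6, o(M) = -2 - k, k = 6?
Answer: -36000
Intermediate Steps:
o(M) = -8 (o(M) = -2 - 1*6 = -2 - 6 = -8)
b(s) = 6*s
L = -240 (L = ((6*5)*2)*(-4) = (30*2)*(-4) = 60*(-4) = -240)
C(w, B) = -240
-10*C(6, o(3))*(-15) = -10*(-240)*(-15) = 2400*(-15) = -36000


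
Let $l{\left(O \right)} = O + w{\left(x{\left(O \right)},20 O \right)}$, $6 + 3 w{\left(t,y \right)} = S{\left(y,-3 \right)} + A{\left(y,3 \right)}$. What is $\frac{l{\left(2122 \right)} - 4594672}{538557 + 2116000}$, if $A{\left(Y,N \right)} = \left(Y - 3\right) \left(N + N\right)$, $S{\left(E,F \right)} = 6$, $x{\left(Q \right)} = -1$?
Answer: $- \frac{4507676}{2654557} \approx -1.6981$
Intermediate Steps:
$A{\left(Y,N \right)} = 2 N \left(-3 + Y\right)$ ($A{\left(Y,N \right)} = \left(-3 + Y\right) 2 N = 2 N \left(-3 + Y\right)$)
$w{\left(t,y \right)} = -6 + 2 y$ ($w{\left(t,y \right)} = -2 + \frac{6 + 2 \cdot 3 \left(-3 + y\right)}{3} = -2 + \frac{6 + \left(-18 + 6 y\right)}{3} = -2 + \frac{-12 + 6 y}{3} = -2 + \left(-4 + 2 y\right) = -6 + 2 y$)
$l{\left(O \right)} = -6 + 41 O$ ($l{\left(O \right)} = O + \left(-6 + 2 \cdot 20 O\right) = O + \left(-6 + 40 O\right) = -6 + 41 O$)
$\frac{l{\left(2122 \right)} - 4594672}{538557 + 2116000} = \frac{\left(-6 + 41 \cdot 2122\right) - 4594672}{538557 + 2116000} = \frac{\left(-6 + 87002\right) - 4594672}{2654557} = \left(86996 - 4594672\right) \frac{1}{2654557} = \left(-4507676\right) \frac{1}{2654557} = - \frac{4507676}{2654557}$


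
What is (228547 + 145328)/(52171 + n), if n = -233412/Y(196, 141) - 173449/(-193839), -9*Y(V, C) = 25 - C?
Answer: 2101675127625/191475705119 ≈ 10.976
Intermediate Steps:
Y(V, C) = -25/9 + C/9 (Y(V, C) = -(25 - C)/9 = -25/9 + C/9)
n = -101794754482/5621331 (n = -233412/(-25/9 + (⅑)*141) - 173449/(-193839) = -233412/(-25/9 + 47/3) - 173449*(-1/193839) = -233412/116/9 + 173449/193839 = -233412*9/116 + 173449/193839 = -525177/29 + 173449/193839 = -101794754482/5621331 ≈ -18109.)
(228547 + 145328)/(52171 + n) = (228547 + 145328)/(52171 - 101794754482/5621331) = 373875/(191475705119/5621331) = 373875*(5621331/191475705119) = 2101675127625/191475705119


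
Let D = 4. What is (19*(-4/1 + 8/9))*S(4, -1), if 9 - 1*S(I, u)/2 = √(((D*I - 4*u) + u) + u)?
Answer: -1064 + 1064*√2/3 ≈ -562.43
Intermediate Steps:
S(I, u) = 18 - 2*√(-2*u + 4*I) (S(I, u) = 18 - 2*√(((4*I - 4*u) + u) + u) = 18 - 2*√(((-4*u + 4*I) + u) + u) = 18 - 2*√((-3*u + 4*I) + u) = 18 - 2*√(-2*u + 4*I))
(19*(-4/1 + 8/9))*S(4, -1) = (19*(-4/1 + 8/9))*(18 - 2*√(-2*(-1) + 4*4)) = (19*(-4*1 + 8*(⅑)))*(18 - 2*√(2 + 16)) = (19*(-4 + 8/9))*(18 - 6*√2) = (19*(-28/9))*(18 - 6*√2) = -532*(18 - 6*√2)/9 = -1064 + 1064*√2/3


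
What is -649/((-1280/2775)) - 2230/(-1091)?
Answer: 393543625/279296 ≈ 1409.1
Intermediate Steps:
-649/((-1280/2775)) - 2230/(-1091) = -649/((-1280*1/2775)) - 2230*(-1/1091) = -649/(-256/555) + 2230/1091 = -649*(-555/256) + 2230/1091 = 360195/256 + 2230/1091 = 393543625/279296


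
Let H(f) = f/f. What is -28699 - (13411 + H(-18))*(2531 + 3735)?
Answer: -84068291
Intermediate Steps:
H(f) = 1
-28699 - (13411 + H(-18))*(2531 + 3735) = -28699 - (13411 + 1)*(2531 + 3735) = -28699 - 13412*6266 = -28699 - 1*84039592 = -28699 - 84039592 = -84068291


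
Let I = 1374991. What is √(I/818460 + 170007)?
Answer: √3163468491237085/136410 ≈ 412.32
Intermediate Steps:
√(I/818460 + 170007) = √(1374991/818460 + 170007) = √(139145304211/818460) = √3163468491237085/136410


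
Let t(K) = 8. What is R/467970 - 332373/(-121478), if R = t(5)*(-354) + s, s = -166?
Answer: 77588200883/28424029830 ≈ 2.7297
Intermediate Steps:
R = -2998 (R = 8*(-354) - 166 = -2832 - 166 = -2998)
R/467970 - 332373/(-121478) = -2998/467970 - 332373/(-121478) = -2998*1/467970 - 332373*(-1/121478) = -1499/233985 + 332373/121478 = 77588200883/28424029830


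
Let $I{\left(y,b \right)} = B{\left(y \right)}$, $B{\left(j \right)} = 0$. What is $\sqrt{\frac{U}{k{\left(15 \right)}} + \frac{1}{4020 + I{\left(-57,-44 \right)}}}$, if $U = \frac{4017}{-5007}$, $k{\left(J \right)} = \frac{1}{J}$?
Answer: $\frac{i \sqrt{135428887297695}}{3354690} \approx 3.469 i$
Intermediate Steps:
$U = - \frac{1339}{1669}$ ($U = 4017 \left(- \frac{1}{5007}\right) = - \frac{1339}{1669} \approx -0.80228$)
$I{\left(y,b \right)} = 0$
$\sqrt{\frac{U}{k{\left(15 \right)}} + \frac{1}{4020 + I{\left(-57,-44 \right)}}} = \sqrt{- \frac{1339}{1669 \cdot \frac{1}{15}} + \frac{1}{4020 + 0}} = \sqrt{- \frac{1339 \frac{1}{\frac{1}{15}}}{1669} + \frac{1}{4020}} = \sqrt{\left(- \frac{1339}{1669}\right) 15 + \frac{1}{4020}} = \sqrt{- \frac{20085}{1669} + \frac{1}{4020}} = \sqrt{- \frac{80740031}{6709380}} = \frac{i \sqrt{135428887297695}}{3354690}$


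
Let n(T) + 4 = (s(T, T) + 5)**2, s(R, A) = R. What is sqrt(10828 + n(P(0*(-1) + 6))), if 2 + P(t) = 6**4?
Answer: 5*sqrt(67929) ≈ 1303.2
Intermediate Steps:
P(t) = 1294 (P(t) = -2 + 6**4 = -2 + 1296 = 1294)
n(T) = -4 + (5 + T)**2 (n(T) = -4 + (T + 5)**2 = -4 + (5 + T)**2)
sqrt(10828 + n(P(0*(-1) + 6))) = sqrt(10828 + (-4 + (5 + 1294)**2)) = sqrt(10828 + (-4 + 1299**2)) = sqrt(10828 + (-4 + 1687401)) = sqrt(10828 + 1687397) = sqrt(1698225) = 5*sqrt(67929)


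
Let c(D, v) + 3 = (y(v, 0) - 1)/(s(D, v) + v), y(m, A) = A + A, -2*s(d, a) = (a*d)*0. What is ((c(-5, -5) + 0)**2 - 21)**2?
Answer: 108241/625 ≈ 173.19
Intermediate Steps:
s(d, a) = 0 (s(d, a) = -a*d*0/2 = -1/2*0 = 0)
y(m, A) = 2*A
c(D, v) = -3 - 1/v (c(D, v) = -3 + (2*0 - 1)/(0 + v) = -3 + (0 - 1)/v = -3 - 1/v)
((c(-5, -5) + 0)**2 - 21)**2 = (((-3 - 1/(-5)) + 0)**2 - 21)**2 = (((-3 - 1*(-1/5)) + 0)**2 - 21)**2 = (((-3 + 1/5) + 0)**2 - 21)**2 = ((-14/5 + 0)**2 - 21)**2 = ((-14/5)**2 - 21)**2 = (196/25 - 21)**2 = (-329/25)**2 = 108241/625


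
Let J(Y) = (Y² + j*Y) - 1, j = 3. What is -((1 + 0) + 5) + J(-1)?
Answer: -9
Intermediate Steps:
J(Y) = -1 + Y² + 3*Y (J(Y) = (Y² + 3*Y) - 1 = -1 + Y² + 3*Y)
-((1 + 0) + 5) + J(-1) = -((1 + 0) + 5) + (-1 + (-1)² + 3*(-1)) = -(1 + 5) + (-1 + 1 - 3) = -1*6 - 3 = -6 - 3 = -9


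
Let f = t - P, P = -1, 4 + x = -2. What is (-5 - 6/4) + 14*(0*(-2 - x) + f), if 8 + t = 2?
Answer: -153/2 ≈ -76.500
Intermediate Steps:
x = -6 (x = -4 - 2 = -6)
t = -6 (t = -8 + 2 = -6)
f = -5 (f = -6 - 1*(-1) = -6 + 1 = -5)
(-5 - 6/4) + 14*(0*(-2 - x) + f) = (-5 - 6/4) + 14*(0*(-2 - 1*(-6)) - 5) = (-5 - 6*¼) + 14*(0*(-2 + 6) - 5) = (-5 - 3/2) + 14*(0*4 - 5) = -13/2 + 14*(0 - 5) = -13/2 + 14*(-5) = -13/2 - 70 = -153/2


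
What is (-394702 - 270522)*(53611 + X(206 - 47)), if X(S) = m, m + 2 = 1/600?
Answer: -2674649589353/75 ≈ -3.5662e+10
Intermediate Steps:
m = -1199/600 (m = -2 + 1/600 = -1199/600 ≈ -1.9983)
X(S) = -1199/600
(-394702 - 270522)*(53611 + X(206 - 47)) = (-394702 - 270522)*(53611 - 1199/600) = -665224*32165401/600 = -2674649589353/75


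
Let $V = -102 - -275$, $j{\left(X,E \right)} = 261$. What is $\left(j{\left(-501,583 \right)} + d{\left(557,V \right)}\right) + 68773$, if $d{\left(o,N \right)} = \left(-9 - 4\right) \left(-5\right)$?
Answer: $69099$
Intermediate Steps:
$V = 173$ ($V = -102 + 275 = 173$)
$d{\left(o,N \right)} = 65$ ($d{\left(o,N \right)} = \left(-13\right) \left(-5\right) = 65$)
$\left(j{\left(-501,583 \right)} + d{\left(557,V \right)}\right) + 68773 = \left(261 + 65\right) + 68773 = 326 + 68773 = 69099$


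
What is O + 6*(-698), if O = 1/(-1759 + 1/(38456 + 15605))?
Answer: -398250786085/95093298 ≈ -4188.0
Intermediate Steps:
O = -54061/95093298 (O = 1/(-1759 + 1/54061) = 1/(-95093298/54061) = -54061/95093298 ≈ -0.00056850)
O + 6*(-698) = -54061/95093298 + 6*(-698) = -54061/95093298 - 4188 = -398250786085/95093298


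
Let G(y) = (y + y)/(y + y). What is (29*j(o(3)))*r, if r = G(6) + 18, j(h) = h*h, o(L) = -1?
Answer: 551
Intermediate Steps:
G(y) = 1 (G(y) = (2*y)/((2*y)) = (2*y)*(1/(2*y)) = 1)
j(h) = h²
r = 19 (r = 1 + 18 = 19)
(29*j(o(3)))*r = (29*(-1)²)*19 = (29*1)*19 = 29*19 = 551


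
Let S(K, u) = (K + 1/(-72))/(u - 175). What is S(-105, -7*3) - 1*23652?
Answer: -333769463/14112 ≈ -23651.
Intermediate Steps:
S(K, u) = (-1/72 + K)/(-175 + u) (S(K, u) = (K - 1/72)/(-175 + u) = (-1/72 + K)/(-175 + u))
S(-105, -7*3) - 1*23652 = (-1/72 - 105)/(-175 - 7*3) - 1*23652 = -7561/72/(-175 - 21) - 23652 = -7561/72/(-196) - 23652 = -1/196*(-7561/72) - 23652 = 7561/14112 - 23652 = -333769463/14112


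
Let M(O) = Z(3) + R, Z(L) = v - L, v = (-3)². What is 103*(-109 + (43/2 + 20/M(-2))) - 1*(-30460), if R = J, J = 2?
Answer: 21705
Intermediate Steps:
v = 9
R = 2
Z(L) = 9 - L
M(O) = 8 (M(O) = (9 - 1*3) + 2 = (9 - 3) + 2 = 6 + 2 = 8)
103*(-109 + (43/2 + 20/M(-2))) - 1*(-30460) = 103*(-109 + (43/2 + 20/8)) - 1*(-30460) = 103*(-109 + (43*(½) + 20*(⅛))) + 30460 = 103*(-109 + (43/2 + 5/2)) + 30460 = 103*(-109 + 24) + 30460 = 103*(-85) + 30460 = -8755 + 30460 = 21705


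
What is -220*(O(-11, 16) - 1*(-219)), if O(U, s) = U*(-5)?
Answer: -60280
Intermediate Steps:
O(U, s) = -5*U
-220*(O(-11, 16) - 1*(-219)) = -220*(-5*(-11) - 1*(-219)) = -220*(55 + 219) = -220*274 = -60280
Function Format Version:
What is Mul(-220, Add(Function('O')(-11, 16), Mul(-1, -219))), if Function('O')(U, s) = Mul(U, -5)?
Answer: -60280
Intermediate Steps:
Function('O')(U, s) = Mul(-5, U)
Mul(-220, Add(Function('O')(-11, 16), Mul(-1, -219))) = Mul(-220, Add(Mul(-5, -11), Mul(-1, -219))) = Mul(-220, Add(55, 219)) = Mul(-220, 274) = -60280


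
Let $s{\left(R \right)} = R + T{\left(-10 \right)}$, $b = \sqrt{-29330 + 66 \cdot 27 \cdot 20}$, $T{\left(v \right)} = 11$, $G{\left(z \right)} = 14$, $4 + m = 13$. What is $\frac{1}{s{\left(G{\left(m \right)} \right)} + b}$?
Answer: $- \frac{5}{1137} + \frac{\sqrt{6310}}{5685} \approx 0.0095753$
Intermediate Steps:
$m = 9$ ($m = -4 + 13 = 9$)
$b = \sqrt{6310}$ ($b = \sqrt{-29330 + 66 \cdot 540} = \sqrt{-29330 + 35640} = \sqrt{6310} \approx 79.436$)
$s{\left(R \right)} = 11 + R$ ($s{\left(R \right)} = R + 11 = 11 + R$)
$\frac{1}{s{\left(G{\left(m \right)} \right)} + b} = \frac{1}{\left(11 + 14\right) + \sqrt{6310}} = \frac{1}{25 + \sqrt{6310}}$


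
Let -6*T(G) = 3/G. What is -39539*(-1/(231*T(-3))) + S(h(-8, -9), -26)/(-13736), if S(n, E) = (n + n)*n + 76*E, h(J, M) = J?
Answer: 135794713/132209 ≈ 1027.1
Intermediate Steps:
T(G) = -1/(2*G)
S(n, E) = 2*n**2 + 76*E (S(n, E) = (2*n)*n + 76*E = 2*n**2 + 76*E)
-39539*(-1/(231*T(-3))) + S(h(-8, -9), -26)/(-13736) = -39539/((7*(-33))*(-1/2/(-3))) + (2*(-8)**2 + 76*(-26))/(-13736) = -39539/((-(-231)*(-1)/(2*3))) + (2*64 - 1976)*(-1/13736) = -39539/((-231*1/6)) + (128 - 1976)*(-1/13736) = -39539/(-77/2) - 1848*(-1/13736) = -39539*(-2/77) + 231/1717 = 79078/77 + 231/1717 = 135794713/132209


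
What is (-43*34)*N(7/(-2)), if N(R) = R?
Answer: 5117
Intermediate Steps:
(-43*34)*N(7/(-2)) = (-43*34)*(7/(-2)) = -10234*(-1)/2 = -1462*(-7/2) = 5117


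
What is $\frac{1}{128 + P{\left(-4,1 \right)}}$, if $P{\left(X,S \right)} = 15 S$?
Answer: $\frac{1}{143} \approx 0.006993$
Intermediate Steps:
$\frac{1}{128 + P{\left(-4,1 \right)}} = \frac{1}{128 + 15 \cdot 1} = \frac{1}{128 + 15} = \frac{1}{143}$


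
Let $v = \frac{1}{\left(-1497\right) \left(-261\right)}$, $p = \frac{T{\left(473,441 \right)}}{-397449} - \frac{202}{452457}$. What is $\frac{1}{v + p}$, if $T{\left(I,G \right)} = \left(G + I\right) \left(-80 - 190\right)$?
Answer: $\frac{867433137638301}{538212735102587} \approx 1.6117$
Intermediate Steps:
$T{\left(I,G \right)} = - 270 G - 270 I$ ($T{\left(I,G \right)} = \left(G + I\right) \left(-270\right) = - 270 G - 270 I$)
$p = \frac{12397450418}{19980953577}$ ($p = \frac{\left(-270\right) 441 - 127710}{-397449} - \frac{202}{452457} = \left(-119070 - 127710\right) \left(- \frac{1}{397449}\right) - \frac{202}{452457} = \left(-246780\right) \left(- \frac{1}{397449}\right) - \frac{202}{452457} = \frac{27420}{44161} - \frac{202}{452457} = \frac{12397450418}{19980953577} \approx 0.62046$)
$v = \frac{1}{390717} \approx 2.5594 \cdot 10^{-6}$
$\frac{1}{v + p} = \frac{1}{\frac{1}{390717} + \frac{12397450418}{19980953577}} = \frac{1}{\frac{538212735102587}{867433137638301}} = \frac{867433137638301}{538212735102587}$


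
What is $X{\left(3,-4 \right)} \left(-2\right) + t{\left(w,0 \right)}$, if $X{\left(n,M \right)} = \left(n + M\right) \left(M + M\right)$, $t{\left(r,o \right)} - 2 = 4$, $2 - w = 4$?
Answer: $-10$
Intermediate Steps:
$w = -2$ ($w = 2 - 4 = -2$)
$t{\left(r,o \right)} = 6$ ($t{\left(r,o \right)} = 2 + 4 = 6$)
$X{\left(n,M \right)} = 2 M \left(M + n\right)$ ($X{\left(n,M \right)} = \left(M + n\right) 2 M = 2 M \left(M + n\right)$)
$X{\left(3,-4 \right)} \left(-2\right) + t{\left(w,0 \right)} = 2 \left(-4\right) \left(-4 + 3\right) \left(-2\right) + 6 = 2 \left(-4\right) \left(-1\right) \left(-2\right) + 6 = 8 \left(-2\right) + 6 = -16 + 6 = -10$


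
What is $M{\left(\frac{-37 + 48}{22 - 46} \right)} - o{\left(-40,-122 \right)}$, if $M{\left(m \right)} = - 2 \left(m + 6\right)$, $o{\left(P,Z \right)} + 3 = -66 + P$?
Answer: $\frac{1175}{12} \approx 97.917$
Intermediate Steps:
$o{\left(P,Z \right)} = -69 + P$ ($o{\left(P,Z \right)} = -3 + \left(-66 + P\right) = -69 + P$)
$M{\left(m \right)} = -12 - 2 m$ ($M{\left(m \right)} = - 2 \left(6 + m\right) = -12 - 2 m$)
$M{\left(\frac{-37 + 48}{22 - 46} \right)} - o{\left(-40,-122 \right)} = \left(-12 - 2 \frac{-37 + 48}{22 - 46}\right) - \left(-69 - 40\right) = \left(-12 - 2 \frac{11}{-24}\right) - -109 = \left(-12 - 2 \cdot 11 \left(- \frac{1}{24}\right)\right) + 109 = \left(-12 - - \frac{11}{12}\right) + 109 = \left(-12 + \frac{11}{12}\right) + 109 = - \frac{133}{12} + 109 = \frac{1175}{12}$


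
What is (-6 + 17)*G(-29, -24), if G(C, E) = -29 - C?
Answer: 0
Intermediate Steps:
(-6 + 17)*G(-29, -24) = (-6 + 17)*(-29 - 1*(-29)) = 11*(-29 + 29) = 11*0 = 0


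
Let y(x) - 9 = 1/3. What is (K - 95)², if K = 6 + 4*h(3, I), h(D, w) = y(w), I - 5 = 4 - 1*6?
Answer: 24025/9 ≈ 2669.4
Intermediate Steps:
I = 3 (I = 5 + (4 - 1*6) = 5 + (4 - 6) = 5 - 2 = 3)
y(x) = 28/3 (y(x) = 9 + 1/3 = 9 + ⅓ = 28/3)
h(D, w) = 28/3
K = 130/3 (K = 6 + 4*(28/3) = 6 + 112/3 = 130/3 ≈ 43.333)
(K - 95)² = (130/3 - 95)² = (-155/3)² = 24025/9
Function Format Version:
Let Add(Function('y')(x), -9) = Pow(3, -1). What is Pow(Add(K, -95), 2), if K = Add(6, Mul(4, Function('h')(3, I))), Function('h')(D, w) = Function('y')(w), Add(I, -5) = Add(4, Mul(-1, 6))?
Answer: Rational(24025, 9) ≈ 2669.4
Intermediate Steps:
I = 3 (I = Add(5, Add(4, Mul(-1, 6))) = Add(5, Add(4, -6)) = Add(5, -2) = 3)
Function('y')(x) = Rational(28, 3) (Function('y')(x) = Add(9, Pow(3, -1)) = Add(9, Rational(1, 3)) = Rational(28, 3))
Function('h')(D, w) = Rational(28, 3)
K = Rational(130, 3) (K = Add(6, Mul(4, Rational(28, 3))) = Add(6, Rational(112, 3)) = Rational(130, 3) ≈ 43.333)
Pow(Add(K, -95), 2) = Pow(Add(Rational(130, 3), -95), 2) = Pow(Rational(-155, 3), 2) = Rational(24025, 9)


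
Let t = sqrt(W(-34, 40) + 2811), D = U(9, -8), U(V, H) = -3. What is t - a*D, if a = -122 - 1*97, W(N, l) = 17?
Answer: -657 + 2*sqrt(707) ≈ -603.82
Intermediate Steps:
D = -3
a = -219 (a = -122 - 97 = -219)
t = 2*sqrt(707) (t = sqrt(17 + 2811) = sqrt(2828) = 2*sqrt(707) ≈ 53.179)
t - a*D = 2*sqrt(707) - (-219)*(-3) = 2*sqrt(707) - 1*657 = 2*sqrt(707) - 657 = -657 + 2*sqrt(707)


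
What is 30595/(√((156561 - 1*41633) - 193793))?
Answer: -6119*I*√78865/15773 ≈ -108.95*I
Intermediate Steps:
30595/(√((156561 - 1*41633) - 193793)) = 30595/(√((156561 - 41633) - 193793)) = 30595/(√(114928 - 193793)) = 30595/(√(-78865)) = 30595/((I*√78865)) = 30595*(-I*√78865/78865) = -6119*I*√78865/15773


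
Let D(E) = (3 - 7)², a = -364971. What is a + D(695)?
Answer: -364955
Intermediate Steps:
D(E) = 16 (D(E) = (-4)² = 16)
a + D(695) = -364971 + 16 = -364955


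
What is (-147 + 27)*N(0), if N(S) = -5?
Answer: 600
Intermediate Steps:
(-147 + 27)*N(0) = (-147 + 27)*(-5) = -120*(-5) = 600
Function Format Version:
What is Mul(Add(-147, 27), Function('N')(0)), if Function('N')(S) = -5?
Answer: 600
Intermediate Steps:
Mul(Add(-147, 27), Function('N')(0)) = Mul(Add(-147, 27), -5) = Mul(-120, -5) = 600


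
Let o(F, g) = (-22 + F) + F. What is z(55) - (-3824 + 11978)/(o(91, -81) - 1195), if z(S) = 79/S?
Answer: 11783/1265 ≈ 9.3146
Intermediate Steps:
o(F, g) = -22 + 2*F
z(55) - (-3824 + 11978)/(o(91, -81) - 1195) = 79/55 - (-3824 + 11978)/((-22 + 2*91) - 1195) = 79*(1/55) - 8154/((-22 + 182) - 1195) = 79/55 - 8154/(160 - 1195) = 79/55 - 8154/(-1035) = 79/55 - 8154*(-1)/1035 = 79/55 - 1*(-906/115) = 79/55 + 906/115 = 11783/1265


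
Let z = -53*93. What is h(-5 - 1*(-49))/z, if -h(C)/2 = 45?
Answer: 30/1643 ≈ 0.018259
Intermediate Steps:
h(C) = -90 (h(C) = -2*45 = -90)
z = -4929
h(-5 - 1*(-49))/z = -90/(-4929) = -90*(-1/4929) = 30/1643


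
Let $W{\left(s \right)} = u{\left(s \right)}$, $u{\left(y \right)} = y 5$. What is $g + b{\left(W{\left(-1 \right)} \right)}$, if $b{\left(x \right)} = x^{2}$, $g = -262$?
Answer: $-237$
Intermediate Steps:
$u{\left(y \right)} = 5 y$
$W{\left(s \right)} = 5 s$
$g + b{\left(W{\left(-1 \right)} \right)} = -262 + \left(5 \left(-1\right)\right)^{2} = -262 + \left(-5\right)^{2} = -262 + 25 = -237$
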